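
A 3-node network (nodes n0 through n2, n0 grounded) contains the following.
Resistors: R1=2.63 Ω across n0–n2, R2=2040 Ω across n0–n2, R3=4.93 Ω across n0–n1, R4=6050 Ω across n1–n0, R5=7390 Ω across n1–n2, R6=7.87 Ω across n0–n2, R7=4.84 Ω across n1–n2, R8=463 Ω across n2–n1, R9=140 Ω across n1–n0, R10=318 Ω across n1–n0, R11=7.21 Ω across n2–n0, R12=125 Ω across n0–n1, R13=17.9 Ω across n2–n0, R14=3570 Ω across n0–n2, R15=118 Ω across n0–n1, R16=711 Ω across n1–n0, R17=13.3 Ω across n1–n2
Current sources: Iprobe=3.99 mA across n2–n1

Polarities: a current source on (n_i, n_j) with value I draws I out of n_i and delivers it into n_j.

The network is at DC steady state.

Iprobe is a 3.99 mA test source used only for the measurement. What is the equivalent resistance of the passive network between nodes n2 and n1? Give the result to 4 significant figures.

R_eq = 2.183 Ω

Element admittances at DC:
  Y(R1) = 0.3802 S between n0,n2
  Y(R2) = 0.0004902 S between n0,n2
  Y(R3) = 0.2028 S between n0,n1
  Y(R4) = 0.0001653 S between n1,n0
  Y(R5) = 0.0001353 S between n1,n2
  Y(R6) = 0.1271 S between n0,n2
  Y(R7) = 0.2066 S between n1,n2
  Y(R8) = 0.002160 S between n2,n1
  Y(R9) = 0.007143 S between n1,n0
  Y(R10) = 0.003145 S between n1,n0
  Y(R11) = 0.1387 S between n2,n0
  Y(R12) = 0.008000 S between n0,n1
  Y(R13) = 0.05587 S between n2,n0
  Y(R14) = 0.0002801 S between n0,n2
  Y(R15) = 0.008475 S between n0,n1
  Y(R16) = 0.001406 S between n1,n0
  Y(R17) = 0.07519 S between n1,n2
  Iprobe: injects 0.00399 A into n1 (from n2)
Assemble and solve the 2×2 MNA system:
  V(n1)=0.006555  V(n2)=-0.002157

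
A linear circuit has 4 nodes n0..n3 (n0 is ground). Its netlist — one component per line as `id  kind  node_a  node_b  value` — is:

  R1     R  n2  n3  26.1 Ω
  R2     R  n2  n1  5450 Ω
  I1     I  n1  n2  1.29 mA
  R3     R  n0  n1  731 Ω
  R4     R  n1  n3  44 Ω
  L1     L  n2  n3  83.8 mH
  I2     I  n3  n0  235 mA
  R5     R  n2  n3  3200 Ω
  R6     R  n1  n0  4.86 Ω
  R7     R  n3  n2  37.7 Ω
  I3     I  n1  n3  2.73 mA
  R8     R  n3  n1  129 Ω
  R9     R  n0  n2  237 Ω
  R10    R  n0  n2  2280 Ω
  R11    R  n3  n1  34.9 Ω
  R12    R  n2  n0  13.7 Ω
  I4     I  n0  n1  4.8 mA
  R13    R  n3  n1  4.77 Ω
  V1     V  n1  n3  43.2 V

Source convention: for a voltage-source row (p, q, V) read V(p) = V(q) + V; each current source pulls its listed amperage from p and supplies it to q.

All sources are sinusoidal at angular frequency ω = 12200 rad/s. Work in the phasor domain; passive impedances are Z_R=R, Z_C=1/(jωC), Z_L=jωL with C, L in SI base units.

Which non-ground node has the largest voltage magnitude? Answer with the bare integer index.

3

MNA unknowns: 3 node voltages V₁..V_3 plus 1 source current (V1)
R1: Y=0.03831+0.000j on G[2,3]
R2: Y=0.0001835+0.000j on G[2,1]
I1: z[1]−=0.00129, z[2]+=0.00129
R3: Y=0.001368+0.000j on G[0,1]
R4: Y=0.02273+0.000j on G[1,3]
L1: Y=0.000-0.0009781j on G[2,3]
I2: z[3]−=0.235, z[0]+=0.235
R5: Y=0.0003125+0.000j on G[2,3]
R6: Y=0.2058+0.000j on G[1,0]
R7: Y=0.02653+0.000j on G[3,2]
I3: z[1]−=0.00273, z[3]+=0.00273
R8: Y=0.007752+0.000j on G[3,1]
R9: Y=0.004219+0.000j on G[0,2]
R10: Y=0.0004386+0.000j on G[0,2]
R11: Y=0.02865+0.000j on G[3,1]
R12: Y=0.07299+0.000j on G[2,0]
I4: z[0]−=0.0048, z[1]+=0.0048
R13: Y=0.2096+0.000j on G[3,1]
V1: row V1−V3=43.2, i_V1 at 1,3
solve → V1=5.349-0.04514j, V2=-17.23+0.1204j, V3=-37.85-0.04514j
aux → i_V1=-12.72+0.009381j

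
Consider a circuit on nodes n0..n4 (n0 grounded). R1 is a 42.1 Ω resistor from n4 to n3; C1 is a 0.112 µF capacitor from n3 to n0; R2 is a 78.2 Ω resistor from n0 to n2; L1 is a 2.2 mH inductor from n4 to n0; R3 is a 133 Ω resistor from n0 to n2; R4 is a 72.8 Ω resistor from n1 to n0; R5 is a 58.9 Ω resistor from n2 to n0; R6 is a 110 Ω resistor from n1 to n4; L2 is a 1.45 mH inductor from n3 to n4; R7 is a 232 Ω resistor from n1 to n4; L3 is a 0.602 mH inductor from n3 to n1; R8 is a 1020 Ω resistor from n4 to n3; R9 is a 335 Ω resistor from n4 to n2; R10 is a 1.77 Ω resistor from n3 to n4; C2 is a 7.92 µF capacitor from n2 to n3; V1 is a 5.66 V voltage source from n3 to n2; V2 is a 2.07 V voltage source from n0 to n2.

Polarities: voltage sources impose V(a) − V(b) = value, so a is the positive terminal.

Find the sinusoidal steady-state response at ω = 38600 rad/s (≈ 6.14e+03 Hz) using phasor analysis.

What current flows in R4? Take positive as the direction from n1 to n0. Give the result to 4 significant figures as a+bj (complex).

Apply KCL at each of the 4 non-ground nodes and solve the resulting linear system.
Node n1: branches {R4, R6, R7, L3} → V_1 = 3.056-0.8223j
Node n2: branches {R2, R3, R5, R9, C2, V1, V2} → V_2 = -2.070+0.000j
Node n3: branches {R1, C1, L2, L3, R8, R10, C2, V1} → V_3 = 3.590+0.000j
Node n4: branches {R1, L1, R6, L2, R7, R8, R9, R10} → V_4 = 3.548+0.04951j
Source currents: i(V1)=-0.05933-1.693j, i(V2)=-0.03462-0.03755j

0.04198-0.01130j A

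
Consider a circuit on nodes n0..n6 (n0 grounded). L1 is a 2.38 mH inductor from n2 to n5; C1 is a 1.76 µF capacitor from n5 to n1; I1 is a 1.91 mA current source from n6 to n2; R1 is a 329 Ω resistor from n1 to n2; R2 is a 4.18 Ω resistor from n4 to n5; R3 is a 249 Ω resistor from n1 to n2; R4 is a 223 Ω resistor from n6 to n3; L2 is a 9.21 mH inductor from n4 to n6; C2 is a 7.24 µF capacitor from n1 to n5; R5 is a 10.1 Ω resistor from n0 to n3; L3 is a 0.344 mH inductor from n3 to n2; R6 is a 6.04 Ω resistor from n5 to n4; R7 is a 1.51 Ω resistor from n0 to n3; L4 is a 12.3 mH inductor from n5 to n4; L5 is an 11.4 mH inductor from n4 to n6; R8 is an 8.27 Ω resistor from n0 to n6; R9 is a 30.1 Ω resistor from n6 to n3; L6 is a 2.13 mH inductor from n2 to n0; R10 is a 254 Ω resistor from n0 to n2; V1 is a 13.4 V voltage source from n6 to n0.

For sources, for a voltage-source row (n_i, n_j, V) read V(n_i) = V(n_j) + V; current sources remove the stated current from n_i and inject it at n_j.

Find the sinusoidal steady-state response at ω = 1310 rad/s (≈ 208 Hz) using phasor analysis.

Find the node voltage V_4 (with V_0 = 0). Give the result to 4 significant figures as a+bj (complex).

Apply KCL at each of the 6 non-ground nodes and solve the resulting linear system.
Node n1: branches {C1, R1, R3, C2} → V_1 = 3.625+1.722j
Node n2: branches {L1, I1, R1, R3, L3, L6, R10} → V_2 = 1.486-0.4829j
Node n3: branches {R4, R5, L3, R7, R9} → V_3 = 1.234-0.6996j
Node n4: branches {R2, L2, R6, L4, L5} → V_4 = 6.102-2.082j
Node n5: branches {L1, C1, R2, C2, R6, L4} → V_5 = 4.944+0.4426j
Node n6: branches {I1, R4, L2, L5, R8, R9, V1} → V_6 = 13.40+0.000j
Source currents: i(V1)=-2.393+1.067j

6.102-2.082j V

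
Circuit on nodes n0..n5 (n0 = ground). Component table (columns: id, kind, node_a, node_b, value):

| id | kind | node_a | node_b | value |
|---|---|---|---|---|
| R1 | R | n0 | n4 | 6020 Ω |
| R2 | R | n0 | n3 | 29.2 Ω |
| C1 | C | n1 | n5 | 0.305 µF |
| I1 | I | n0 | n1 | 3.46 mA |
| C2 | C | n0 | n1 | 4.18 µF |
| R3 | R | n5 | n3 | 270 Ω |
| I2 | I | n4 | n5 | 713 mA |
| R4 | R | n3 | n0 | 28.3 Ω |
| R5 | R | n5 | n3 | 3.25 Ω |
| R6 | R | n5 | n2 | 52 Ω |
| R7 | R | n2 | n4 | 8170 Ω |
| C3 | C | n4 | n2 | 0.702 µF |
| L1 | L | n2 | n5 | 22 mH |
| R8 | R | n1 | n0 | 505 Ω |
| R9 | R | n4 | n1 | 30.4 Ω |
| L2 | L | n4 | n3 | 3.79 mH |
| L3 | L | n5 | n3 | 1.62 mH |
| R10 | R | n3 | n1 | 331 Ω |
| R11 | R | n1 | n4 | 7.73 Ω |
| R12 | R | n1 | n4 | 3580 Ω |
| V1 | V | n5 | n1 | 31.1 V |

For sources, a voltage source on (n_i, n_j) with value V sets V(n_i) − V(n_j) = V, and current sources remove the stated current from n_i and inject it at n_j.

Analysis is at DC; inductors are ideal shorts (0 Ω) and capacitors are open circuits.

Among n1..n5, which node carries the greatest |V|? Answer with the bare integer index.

MNA unknowns: 5 node voltages V₁..V_5 plus 4 source currents (L1, L2, L3, V1)
R1: Y=0.0001661 on G[0,4]
R2: Y=0.03425 on G[0,3]
C1: Y=0.000 on G[1,5]
I1: z[0]−=0.00346, z[1]+=0.00346
C2: Y=0.000 on G[0,1]
R3: Y=0.003704 on G[5,3]
I2: z[4]−=0.713, z[5]+=0.713
R4: Y=0.03534 on G[3,0]
R5: Y=0.3077 on G[5,3]
R6: Y=0.01923 on G[5,2]
R7: Y=0.0001224 on G[2,4]
C3: Y=0.000 on G[4,2]
L1: row V2−V5=0, i_L1 at 2,5
R8: Y=0.001980 on G[1,0]
R9: Y=0.03289 on G[4,1]
L2: row V4−V3=0, i_L2 at 4,3
L3: row V5−V3=0, i_L3 at 5,3
R10: Y=0.003021 on G[3,1]
R11: Y=0.1294 on G[1,4]
R12: Y=0.0002793 on G[1,4]
V1: row V5−V1=31.1, i_V1 at 5,1
solve → V1=-30.19, V2=0.9068, V3=0.9068, V4=0.9068, V5=0.9068
aux → i_L1=0.000, i_L2=-5.768, i_L3=5.925, i_V1=-5.212

1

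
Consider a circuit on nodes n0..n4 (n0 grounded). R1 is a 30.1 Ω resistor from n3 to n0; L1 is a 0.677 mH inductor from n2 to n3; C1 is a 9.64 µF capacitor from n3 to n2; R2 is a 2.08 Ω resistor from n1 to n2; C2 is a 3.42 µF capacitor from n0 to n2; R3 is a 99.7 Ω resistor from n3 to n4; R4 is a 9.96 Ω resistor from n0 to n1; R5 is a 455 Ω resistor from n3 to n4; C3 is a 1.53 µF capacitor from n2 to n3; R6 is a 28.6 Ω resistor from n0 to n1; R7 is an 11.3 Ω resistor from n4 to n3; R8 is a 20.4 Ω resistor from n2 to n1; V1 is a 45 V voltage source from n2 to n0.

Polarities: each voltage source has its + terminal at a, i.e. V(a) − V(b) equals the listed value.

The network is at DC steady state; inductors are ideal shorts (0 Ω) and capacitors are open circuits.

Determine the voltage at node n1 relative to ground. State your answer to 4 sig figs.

35.84 V

Element admittances at DC:
  Y(R1) = 0.03322 S between n3,n0
  L1: short n2↔n3 (DC inductor)
  Y(C1) = 0.000 S between n3,n2
  Y(R2) = 0.4808 S between n1,n2
  Y(C2) = 0.000 S between n0,n2
  Y(R3) = 0.01003 S between n3,n4
  Y(R4) = 0.1004 S between n0,n1
  Y(R5) = 0.002198 S between n3,n4
  Y(C3) = 0.000 S between n2,n3
  Y(R6) = 0.03497 S between n0,n1
  Y(R7) = 0.08850 S between n4,n3
  Y(R8) = 0.04902 S between n2,n1
  V1: constraint V(n2)−V(n0) = 45
Assemble and solve the 6×6 MNA system:
  V(n1)=35.84  V(n2)=45.00  V(n3)=45.00  V(n4)=45.00
  i(L1)=1.495  i(V1)=-6.347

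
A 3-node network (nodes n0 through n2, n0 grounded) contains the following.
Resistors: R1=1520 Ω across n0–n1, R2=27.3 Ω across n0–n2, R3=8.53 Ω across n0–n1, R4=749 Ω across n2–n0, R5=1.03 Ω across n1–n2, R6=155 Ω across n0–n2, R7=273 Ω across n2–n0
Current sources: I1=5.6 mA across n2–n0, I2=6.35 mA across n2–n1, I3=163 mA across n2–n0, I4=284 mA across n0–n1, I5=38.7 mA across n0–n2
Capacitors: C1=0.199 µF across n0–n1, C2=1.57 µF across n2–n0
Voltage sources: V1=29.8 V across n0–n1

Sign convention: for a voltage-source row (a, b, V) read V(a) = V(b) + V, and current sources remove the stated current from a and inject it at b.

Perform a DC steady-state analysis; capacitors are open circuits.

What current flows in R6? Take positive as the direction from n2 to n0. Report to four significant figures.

-0.1840 A

MNA unknowns: 2 node voltages V₁..V_2 plus 1 source current (V1)
R1: Y=0.0006579 on G[0,1]
I1: z[2]−=0.0056, z[0]+=0.0056
C1: Y=0.000 on G[0,1]
R2: Y=0.03663 on G[0,2]
I2: z[2]−=0.00635, z[1]+=0.00635
R3: Y=0.1172 on G[0,1]
R4: Y=0.001335 on G[2,0]
R5: Y=0.9709 on G[1,2]
R6: Y=0.006452 on G[0,2]
I3: z[2]−=0.163, z[0]+=0.163
R7: Y=0.003663 on G[2,0]
I4: z[0]−=0.284, z[1]+=0.284
I5: z[0]−=0.0387, z[2]+=0.0387
C2: Y=0.000 on G[2,0]
V1: row V0−V1=29.8, i_V1 at 0,1
solve → V1=-29.80, V2=-28.53
aux → i_V1=-5.039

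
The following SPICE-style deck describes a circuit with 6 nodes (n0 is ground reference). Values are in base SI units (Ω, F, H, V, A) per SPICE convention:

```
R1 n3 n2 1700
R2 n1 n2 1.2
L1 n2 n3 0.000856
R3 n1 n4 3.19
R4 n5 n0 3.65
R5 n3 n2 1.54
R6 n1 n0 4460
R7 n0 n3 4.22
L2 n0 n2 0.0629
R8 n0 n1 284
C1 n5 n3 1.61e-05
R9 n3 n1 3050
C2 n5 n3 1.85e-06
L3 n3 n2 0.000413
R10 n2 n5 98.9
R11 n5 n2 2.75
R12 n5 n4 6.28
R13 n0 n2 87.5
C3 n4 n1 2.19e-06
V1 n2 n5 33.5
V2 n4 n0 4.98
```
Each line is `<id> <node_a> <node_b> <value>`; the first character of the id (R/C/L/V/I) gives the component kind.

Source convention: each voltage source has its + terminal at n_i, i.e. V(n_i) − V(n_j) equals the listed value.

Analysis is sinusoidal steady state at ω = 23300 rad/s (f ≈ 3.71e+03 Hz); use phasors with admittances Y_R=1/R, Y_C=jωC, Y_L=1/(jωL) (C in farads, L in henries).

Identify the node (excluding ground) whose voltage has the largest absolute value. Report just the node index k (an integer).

2

Element admittances at ω=23300 rad/s:
  Y(R1) = 0.0005882+0.000j S between n3,n2
  Y(R2) = 0.8333+0.000j S between n1,n2
  Y(L1) = 0.000-0.05014j S between n2,n3
  Y(R3) = 0.3135+0.000j S between n1,n4
  Y(R4) = 0.2740+0.000j S between n5,n0
  Y(R5) = 0.6494+0.000j S between n3,n2
  Y(R6) = 0.0002242+0.000j S between n1,n0
  Y(R7) = 0.2370+0.000j S between n0,n3
  Y(L2) = 0.000-0.0006823j S between n0,n2
  Y(R8) = 0.003521+0.000j S between n0,n1
  Y(C1) = 0.000+0.3751j S between n5,n3
  Y(R9) = 0.0003279+0.000j S between n3,n1
  Y(C2) = 0.000+0.04311j S between n5,n3
  Y(L3) = 0.000-0.1039j S between n3,n2
  Y(R10) = 0.01011+0.000j S between n2,n5
  Y(R11) = 0.3636+0.000j S between n5,n2
  Y(R12) = 0.1592+0.000j S between n5,n4
  Y(R13) = 0.01143+0.000j S between n0,n2
  Y(C3) = 0.000+0.05103j S between n4,n1
  V1: constraint V(n2)−V(n5) = 33.5
  V2: constraint V(n4)−V(n0) = 4.98
Assemble and solve the 7×7 MNA system:
  V(n1)=16.35+1.763j  V(n2)=20.60+3.136j  V(n3)=11.00-10.63j  V(n4)=4.980+0.000j  V(n5)=-12.90+3.136j
  i(V1)=-24.66-8.636j  i(V2)=0.6289+1.632j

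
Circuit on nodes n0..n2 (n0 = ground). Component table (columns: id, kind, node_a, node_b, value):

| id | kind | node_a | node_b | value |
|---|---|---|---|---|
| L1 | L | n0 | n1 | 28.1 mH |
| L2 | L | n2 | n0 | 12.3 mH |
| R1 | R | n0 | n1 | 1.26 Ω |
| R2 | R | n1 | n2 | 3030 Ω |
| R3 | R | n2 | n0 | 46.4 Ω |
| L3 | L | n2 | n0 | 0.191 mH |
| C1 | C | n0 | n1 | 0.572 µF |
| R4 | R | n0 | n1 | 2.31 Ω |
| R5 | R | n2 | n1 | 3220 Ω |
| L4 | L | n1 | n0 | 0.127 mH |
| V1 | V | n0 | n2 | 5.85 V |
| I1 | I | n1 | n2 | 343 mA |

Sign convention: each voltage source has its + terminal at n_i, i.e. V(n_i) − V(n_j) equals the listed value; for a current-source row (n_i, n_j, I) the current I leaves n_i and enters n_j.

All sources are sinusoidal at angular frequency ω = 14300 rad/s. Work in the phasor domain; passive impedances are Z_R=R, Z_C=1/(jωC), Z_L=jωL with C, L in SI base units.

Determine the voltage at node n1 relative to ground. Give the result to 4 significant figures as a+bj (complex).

-0.2360-0.1048j V

MNA unknowns: 2 node voltages V₁..V_2 plus 1 source current (V1)
L1: Y=0.000-0.002489j on G[0,1]
L2: Y=0.000-0.005685j on G[2,0]
R1: Y=0.7937+0.000j on G[0,1]
R2: Y=0.0003300+0.000j on G[1,2]
R3: Y=0.02155+0.000j on G[2,0]
L3: Y=0.000-0.3661j on G[2,0]
C1: Y=0.000+0.008180j on G[0,1]
R4: Y=0.4329+0.000j on G[0,1]
R5: Y=0.0003106+0.000j on G[2,1]
L4: Y=0.000-0.5506j on G[1,0]
V1: row V0−V2=5.85, i_V1 at 0,2
I1: z[1]−=0.343, z[2]+=0.343
solve → V1=-0.2360-0.1048j, V2=-5.850+0.000j
aux → i_V1=-0.4727+2.175j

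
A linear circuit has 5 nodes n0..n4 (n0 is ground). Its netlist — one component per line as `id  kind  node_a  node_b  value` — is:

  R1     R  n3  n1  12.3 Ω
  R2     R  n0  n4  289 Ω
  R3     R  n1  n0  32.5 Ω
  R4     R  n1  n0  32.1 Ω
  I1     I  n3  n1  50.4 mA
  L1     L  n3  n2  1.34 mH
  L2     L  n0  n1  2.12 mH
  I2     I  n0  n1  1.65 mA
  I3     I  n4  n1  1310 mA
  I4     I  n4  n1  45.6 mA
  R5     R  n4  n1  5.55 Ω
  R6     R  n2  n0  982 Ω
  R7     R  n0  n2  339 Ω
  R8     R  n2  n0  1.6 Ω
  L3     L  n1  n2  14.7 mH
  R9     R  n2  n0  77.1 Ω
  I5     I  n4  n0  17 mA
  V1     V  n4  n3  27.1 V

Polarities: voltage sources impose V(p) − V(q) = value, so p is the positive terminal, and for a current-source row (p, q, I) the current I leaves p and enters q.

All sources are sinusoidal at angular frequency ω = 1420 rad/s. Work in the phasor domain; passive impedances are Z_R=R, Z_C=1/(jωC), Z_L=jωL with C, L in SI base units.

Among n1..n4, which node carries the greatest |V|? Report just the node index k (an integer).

Apply KCL at each of the 4 non-ground nodes and solve the resulting linear system.
Node n1: branches {R1, R3, R4, I1, L2, I2, I3, I4, R5, L3} → V_1 = 6.259+6.033j
Node n2: branches {L1, R6, R7, R8, L3, R9} → V_2 = -3.852+2.670j
Node n3: branches {R1, I1, L1, V1} → V_3 = -8.035-2.343j
Node n4: branches {R2, I3, I4, R5, I5, V1} → V_4 = 19.06-2.343j
Source currents: i(V1)=-3.746+1.517j

4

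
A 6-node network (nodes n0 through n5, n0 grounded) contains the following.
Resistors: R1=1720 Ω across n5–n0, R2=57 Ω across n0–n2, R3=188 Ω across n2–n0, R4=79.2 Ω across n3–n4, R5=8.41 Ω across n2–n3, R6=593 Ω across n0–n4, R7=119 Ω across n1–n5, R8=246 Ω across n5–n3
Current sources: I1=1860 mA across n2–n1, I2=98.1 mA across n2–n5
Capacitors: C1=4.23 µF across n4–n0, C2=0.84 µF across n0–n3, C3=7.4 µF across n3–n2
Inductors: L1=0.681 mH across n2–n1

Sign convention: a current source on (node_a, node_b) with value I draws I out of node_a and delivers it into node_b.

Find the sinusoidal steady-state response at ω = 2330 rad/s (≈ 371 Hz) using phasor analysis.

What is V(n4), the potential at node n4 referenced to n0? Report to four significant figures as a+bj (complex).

0.01535-0.03541j V

Element admittances at ω=2330 rad/s:
  Y(R1) = 0.0005814+0.000j S between n5,n0
  Y(R2) = 0.01754+0.000j S between n0,n2
  Y(R3) = 0.005319+0.000j S between n2,n0
  I1: injects 1.86 A into n1 (from n2)
  Y(R4) = 0.01263+0.000j S between n3,n4
  Y(C1) = 0.000+0.009856j S between n4,n0
  Y(C2) = 0.000+0.001957j S between n0,n3
  Y(L1) = 0.000-0.6302j S between n2,n1
  Y(R5) = 0.1189+0.000j S between n2,n3
  Y(R6) = 0.001686+0.000j S between n0,n4
  Y(C3) = 0.000+0.01724j S between n3,n2
  Y(R7) = 0.008403+0.000j S between n1,n5
  Y(R8) = 0.004065+0.000j S between n5,n3
  I2: injects 0.0981 A into n5 (from n2)
Assemble and solve the 5×5 MNA system:
  V(n1)=-0.1928+2.996j  V(n2)=-0.2072-0.05670j  V(n3)=0.04504-0.02816j  V(n4)=0.01535-0.03541j  V(n5)=7.407+1.920j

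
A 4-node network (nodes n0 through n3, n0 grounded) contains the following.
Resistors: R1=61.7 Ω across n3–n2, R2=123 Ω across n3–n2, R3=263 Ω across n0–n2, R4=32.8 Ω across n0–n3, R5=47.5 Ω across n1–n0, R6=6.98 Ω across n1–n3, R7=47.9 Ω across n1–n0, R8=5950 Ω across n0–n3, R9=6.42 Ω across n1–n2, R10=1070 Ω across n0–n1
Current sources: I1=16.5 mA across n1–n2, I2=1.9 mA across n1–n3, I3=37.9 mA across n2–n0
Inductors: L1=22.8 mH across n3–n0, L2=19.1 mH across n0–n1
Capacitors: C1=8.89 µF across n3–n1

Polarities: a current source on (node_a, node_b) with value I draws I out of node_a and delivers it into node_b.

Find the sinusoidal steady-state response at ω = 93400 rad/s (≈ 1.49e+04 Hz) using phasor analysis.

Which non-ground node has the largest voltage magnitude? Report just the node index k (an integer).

2

Element admittances at ω=93400 rad/s:
  Y(R1) = 0.01621+0.000j S between n3,n2
  Y(R2) = 0.008130+0.000j S between n3,n2
  I1: injects 0.0165 A into n2 (from n1)
  Y(L1) = 0.000-0.0004696j S between n3,n0
  Y(L2) = 0.000-0.0005606j S between n0,n1
  Y(R3) = 0.003802+0.000j S between n0,n2
  I2: injects 0.0019 A into n3 (from n1)
  Y(C1) = 0.000+0.8303j S between n3,n1
  Y(R4) = 0.03049+0.000j S between n0,n3
  Y(R5) = 0.02105+0.000j S between n1,n0
  Y(R6) = 0.1433+0.000j S between n1,n3
  Y(R7) = 0.02088+0.000j S between n1,n0
  Y(R8) = 0.0001681+0.000j S between n0,n3
  Y(R9) = 0.1558+0.000j S between n1,n2
  Y(R10) = 0.0009346+0.000j S between n0,n1
  I3: injects 0.0379 A into n0 (from n2)
Assemble and solve the 3×3 MNA system:
  V(n1)=-0.4863+0.0001118j  V(n2)=-0.5921-0.002048j  V(n3)=-0.4827-0.01619j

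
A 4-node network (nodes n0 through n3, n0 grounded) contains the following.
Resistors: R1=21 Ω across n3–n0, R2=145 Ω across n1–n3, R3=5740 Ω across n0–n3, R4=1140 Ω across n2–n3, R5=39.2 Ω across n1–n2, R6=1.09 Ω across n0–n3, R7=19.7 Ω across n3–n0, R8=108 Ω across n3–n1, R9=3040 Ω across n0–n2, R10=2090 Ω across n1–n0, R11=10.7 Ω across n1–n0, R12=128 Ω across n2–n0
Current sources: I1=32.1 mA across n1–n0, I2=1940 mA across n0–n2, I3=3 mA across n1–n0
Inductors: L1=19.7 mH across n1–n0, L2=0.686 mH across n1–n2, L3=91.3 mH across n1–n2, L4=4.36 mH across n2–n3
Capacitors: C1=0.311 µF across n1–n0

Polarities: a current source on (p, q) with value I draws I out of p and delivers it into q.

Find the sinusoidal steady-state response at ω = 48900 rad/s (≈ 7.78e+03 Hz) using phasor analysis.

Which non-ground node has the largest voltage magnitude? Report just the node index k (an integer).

MNA unknowns: 3 node voltages V₁..V_3
R1: Y=0.04762+0.000j on G[3,0]
I1: z[1]−=0.0321, z[0]+=0.0321
L1: Y=0.000-0.001038j on G[1,0]
R2: Y=0.006897+0.000j on G[1,3]
R3: Y=0.0001742+0.000j on G[0,3]
R4: Y=0.0008772+0.000j on G[2,3]
R5: Y=0.02551+0.000j on G[1,2]
R6: Y=0.9174+0.000j on G[0,3]
R7: Y=0.05076+0.000j on G[3,0]
R8: Y=0.009259+0.000j on G[3,1]
L2: Y=0.000-0.02981j on G[1,2]
L3: Y=0.000-0.0002240j on G[1,2]
R9: Y=0.0003289+0.000j on G[0,2]
R10: Y=0.0004785+0.000j on G[1,0]
R11: Y=0.09346+0.000j on G[1,0]
L4: Y=0.000-0.004690j on G[2,3]
I2: z[0]−=1.94, z[2]+=1.94
C1: Y=0.000+0.01521j on G[1,0]
R12: Y=0.007812+0.000j on G[2,0]
I3: z[1]−=0.003, z[0]+=0.003
solve → V1=12.86-2.164j, V2=38.13+25.51j, V3=0.3502-0.1837j

2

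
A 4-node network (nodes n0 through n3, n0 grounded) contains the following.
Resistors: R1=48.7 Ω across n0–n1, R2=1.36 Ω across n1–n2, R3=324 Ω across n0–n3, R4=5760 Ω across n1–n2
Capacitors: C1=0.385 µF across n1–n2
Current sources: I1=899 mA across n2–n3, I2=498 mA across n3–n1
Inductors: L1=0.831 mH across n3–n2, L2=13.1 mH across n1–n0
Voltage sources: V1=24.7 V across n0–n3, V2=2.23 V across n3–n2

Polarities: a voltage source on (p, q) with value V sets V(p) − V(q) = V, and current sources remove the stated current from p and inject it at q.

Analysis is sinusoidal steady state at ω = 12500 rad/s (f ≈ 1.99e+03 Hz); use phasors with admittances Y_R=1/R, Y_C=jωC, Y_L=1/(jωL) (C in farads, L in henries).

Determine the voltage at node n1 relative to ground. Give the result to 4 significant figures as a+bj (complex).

-25.54-0.2152j V

MNA unknowns: 3 node voltages V₁..V_3 plus 2 source currents (V1, V2)
R1: Y=0.02053+0.000j on G[0,1]
R2: Y=0.7353+0.000j on G[1,2]
C1: Y=0.000+0.004812j on G[1,2]
I1: z[2]−=0.899, z[3]+=0.899
R3: Y=0.003086+0.000j on G[0,3]
R4: Y=0.0001736+0.000j on G[1,2]
L1: Y=0.000-0.09627j on G[3,2]
I2: z[3]−=0.498, z[1]+=0.498
L2: Y=0.000-0.006107j on G[1,0]
V1: row V0−V3=24.7, i_V1 at 0,3
V2: row V3−V2=2.23, i_V2 at 3,2
solve → V1=-25.54-0.2152j, V2=-26.93+0.000j, V3=-24.70+0.000j
aux → i_V1=-0.6020+0.1515j, i_V2=-0.1247+0.3662j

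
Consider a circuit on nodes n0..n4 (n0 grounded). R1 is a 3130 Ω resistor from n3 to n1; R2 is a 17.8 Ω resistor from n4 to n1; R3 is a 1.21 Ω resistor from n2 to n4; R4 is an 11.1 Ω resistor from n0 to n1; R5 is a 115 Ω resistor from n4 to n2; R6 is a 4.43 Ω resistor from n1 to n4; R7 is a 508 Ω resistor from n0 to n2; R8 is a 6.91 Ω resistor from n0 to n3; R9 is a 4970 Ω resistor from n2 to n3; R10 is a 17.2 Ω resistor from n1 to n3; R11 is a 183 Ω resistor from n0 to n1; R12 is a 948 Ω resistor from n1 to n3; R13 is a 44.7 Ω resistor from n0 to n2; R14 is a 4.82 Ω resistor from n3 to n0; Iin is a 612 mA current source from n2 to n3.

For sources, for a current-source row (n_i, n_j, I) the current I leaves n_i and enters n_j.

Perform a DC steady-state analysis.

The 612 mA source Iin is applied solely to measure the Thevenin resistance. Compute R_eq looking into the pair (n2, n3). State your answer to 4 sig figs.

R_eq = 10.02 Ω

Element admittances at DC:
  Y(R1) = 0.0003195 S between n3,n1
  Y(R2) = 0.05618 S between n4,n1
  Y(R3) = 0.8264 S between n2,n4
  Y(R4) = 0.09009 S between n0,n1
  Y(R5) = 0.008696 S between n4,n2
  Y(R6) = 0.2257 S between n1,n4
  Y(R7) = 0.001969 S between n0,n2
  Y(R8) = 0.1447 S between n0,n3
  Y(R9) = 0.0002012 S between n2,n3
  Y(R10) = 0.05814 S between n1,n3
  Y(R11) = 0.005464 S between n0,n1
  Y(R12) = 0.001055 S between n1,n3
  Y(R13) = 0.02237 S between n0,n2
  Y(R14) = 0.2075 S between n3,n0
  Iin: injects 0.612 A into n3 (from n2)
Assemble and solve the 4×4 MNA system:
  V(n1)=-2.729  V(n2)=-5.044  V(n3)=1.089  V(n4)=-4.460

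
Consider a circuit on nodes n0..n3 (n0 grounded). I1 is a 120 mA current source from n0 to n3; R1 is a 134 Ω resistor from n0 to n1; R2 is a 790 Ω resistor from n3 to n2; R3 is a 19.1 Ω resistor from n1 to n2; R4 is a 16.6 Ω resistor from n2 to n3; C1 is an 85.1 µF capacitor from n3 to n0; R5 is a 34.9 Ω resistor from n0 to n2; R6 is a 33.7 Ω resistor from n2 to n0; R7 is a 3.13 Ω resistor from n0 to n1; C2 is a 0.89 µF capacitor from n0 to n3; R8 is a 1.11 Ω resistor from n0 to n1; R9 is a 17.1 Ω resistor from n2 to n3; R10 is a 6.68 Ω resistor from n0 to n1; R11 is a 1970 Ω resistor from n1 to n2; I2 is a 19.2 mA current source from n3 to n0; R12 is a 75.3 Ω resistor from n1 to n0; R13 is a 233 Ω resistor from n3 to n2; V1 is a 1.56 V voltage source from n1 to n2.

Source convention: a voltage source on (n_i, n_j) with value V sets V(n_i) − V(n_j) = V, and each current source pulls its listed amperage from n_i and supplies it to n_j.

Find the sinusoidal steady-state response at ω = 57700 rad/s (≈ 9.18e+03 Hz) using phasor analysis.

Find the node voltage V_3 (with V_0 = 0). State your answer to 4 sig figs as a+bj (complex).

-0.0003280+0.01422j V

Apply KCL at each of the 3 non-ground nodes and solve the resulting linear system.
Node n1: branches {R1, R3, R7, R8, R10, R11, R12, V1} → V_1 = 0.1810+0.001123j
Node n2: branches {R2, R3, R4, R5, R6, R9, R11, R13, V1} → V_2 = -1.379+0.001123j
Node n3: branches {I1, R2, R4, C1, C2, R9, I2, R13} → V_3 = -0.0003280+0.01422j
Source currents: i(V1)=-0.3342-0.001562j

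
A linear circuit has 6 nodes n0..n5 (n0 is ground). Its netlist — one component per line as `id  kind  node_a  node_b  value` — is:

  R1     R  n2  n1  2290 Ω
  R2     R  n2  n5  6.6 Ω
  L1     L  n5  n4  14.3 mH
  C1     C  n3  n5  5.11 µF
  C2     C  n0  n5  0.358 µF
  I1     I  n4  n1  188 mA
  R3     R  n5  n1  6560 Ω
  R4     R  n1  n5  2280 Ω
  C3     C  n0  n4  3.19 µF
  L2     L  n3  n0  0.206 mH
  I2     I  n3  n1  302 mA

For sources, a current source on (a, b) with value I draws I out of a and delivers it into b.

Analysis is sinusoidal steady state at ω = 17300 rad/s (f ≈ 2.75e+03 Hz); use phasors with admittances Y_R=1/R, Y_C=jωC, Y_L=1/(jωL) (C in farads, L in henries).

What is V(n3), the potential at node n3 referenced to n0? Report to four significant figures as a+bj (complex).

0.000+0.6908j V

Apply KCL at each of the 5 non-ground nodes and solve the resulting linear system.
Node n1: branches {R1, I1, R3, R4, I2} → V_1 = 477.4-4.918j
Node n2: branches {R1, R2} → V_2 = 1.372-4.918j
Node n3: branches {C1, L2, I2} → V_3 = 0.000+0.6908j
Node n4: branches {L1, I1, C3} → V_4 = 0.000+4.065j
Node n5: branches {R2, L1, C1, C2, R3, R4} → V_5 = 0.000-4.918j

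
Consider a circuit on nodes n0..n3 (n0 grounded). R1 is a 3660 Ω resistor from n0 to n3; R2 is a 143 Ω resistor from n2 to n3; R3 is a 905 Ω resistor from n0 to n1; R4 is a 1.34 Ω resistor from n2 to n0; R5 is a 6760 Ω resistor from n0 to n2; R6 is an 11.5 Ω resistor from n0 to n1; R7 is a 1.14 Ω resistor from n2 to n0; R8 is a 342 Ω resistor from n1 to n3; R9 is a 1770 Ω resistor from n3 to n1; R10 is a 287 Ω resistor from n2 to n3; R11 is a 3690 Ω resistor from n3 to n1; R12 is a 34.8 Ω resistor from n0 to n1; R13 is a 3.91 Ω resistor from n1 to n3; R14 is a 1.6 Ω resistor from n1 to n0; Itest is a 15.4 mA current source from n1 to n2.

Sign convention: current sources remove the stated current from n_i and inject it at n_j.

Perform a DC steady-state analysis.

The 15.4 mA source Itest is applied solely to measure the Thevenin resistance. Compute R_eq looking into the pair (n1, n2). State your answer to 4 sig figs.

R_eq = 1.925 Ω

Element admittances at DC:
  Y(R1) = 0.0002732 S between n0,n3
  Y(R2) = 0.006993 S between n2,n3
  Y(R3) = 0.001105 S between n0,n1
  Y(R4) = 0.7463 S between n2,n0
  Y(R5) = 0.0001479 S between n0,n2
  Y(R6) = 0.08696 S between n0,n1
  Y(R7) = 0.8772 S between n2,n0
  Y(R8) = 0.002924 S between n1,n3
  Y(R9) = 0.0005650 S between n3,n1
  Y(R10) = 0.003484 S between n2,n3
  Y(R11) = 0.0002710 S between n3,n1
  Y(R12) = 0.02874 S between n0,n1
  Y(R13) = 0.2558 S between n1,n3
  Y(R14) = 0.6250 S between n1,n0
  Itest: injects 0.0154 A into n2 (from n1)
Assemble and solve the 3×3 MNA system:
  V(n1)=-0.02035  V(n2)=0.009301  V(n3)=-0.01918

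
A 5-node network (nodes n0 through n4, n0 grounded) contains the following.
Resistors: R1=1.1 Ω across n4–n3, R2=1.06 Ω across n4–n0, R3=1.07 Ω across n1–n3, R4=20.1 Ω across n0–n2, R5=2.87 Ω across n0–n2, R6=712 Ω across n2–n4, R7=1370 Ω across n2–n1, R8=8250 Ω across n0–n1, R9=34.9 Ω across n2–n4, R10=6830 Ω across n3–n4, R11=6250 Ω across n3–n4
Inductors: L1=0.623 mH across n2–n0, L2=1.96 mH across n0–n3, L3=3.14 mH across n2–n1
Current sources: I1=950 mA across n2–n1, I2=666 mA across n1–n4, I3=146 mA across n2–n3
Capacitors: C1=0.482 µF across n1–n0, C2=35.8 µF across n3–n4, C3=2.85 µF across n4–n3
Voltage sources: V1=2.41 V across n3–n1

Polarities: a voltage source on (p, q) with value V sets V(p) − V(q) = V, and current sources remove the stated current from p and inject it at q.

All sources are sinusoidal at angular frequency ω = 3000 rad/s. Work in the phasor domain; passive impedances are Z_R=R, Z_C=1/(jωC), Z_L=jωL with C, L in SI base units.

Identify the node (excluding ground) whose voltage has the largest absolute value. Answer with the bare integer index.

2

Element admittances at ω=3000 rad/s:
  Y(R1) = 0.9091+0.000j S between n4,n3
  Y(R2) = 0.9434+0.000j S between n4,n0
  Y(L1) = 0.000-0.5350j S between n2,n0
  Y(R3) = 0.9346+0.000j S between n1,n3
  I1: injects 0.95 A into n1 (from n2)
  Y(R4) = 0.04975+0.000j S between n0,n2
  Y(R5) = 0.3484+0.000j S between n0,n2
  Y(L2) = 0.000-0.1701j S between n0,n3
  I2: injects 0.666 A into n4 (from n1)
  Y(R6) = 0.001404+0.000j S between n2,n4
  Y(R7) = 0.0007299+0.000j S between n2,n1
  Y(R8) = 0.0001212+0.000j S between n0,n1
  Y(C1) = 0.000+0.001446j S between n1,n0
  Y(C2) = 0.000+0.1074j S between n3,n4
  Y(R9) = 0.02865+0.000j S between n2,n4
  Y(R10) = 0.0001464+0.000j S between n3,n4
  Y(L3) = 0.000-0.1062j S between n2,n1
  Y(R11) = 0.0001600+0.000j S between n3,n4
  Y(C3) = 0.000+0.008550j S between n4,n3
  I3: injects 0.146 A into n3 (from n2)
  V1: constraint V(n3)−V(n1) = 2.41
Assemble and solve the 5×5 MNA system:
  V(n1)=-1.220+0.2905j  V(n2)=-0.8931-1.023j  V(n3)=1.190+0.2905j  V(n4)=0.9052+0.1415j
  i(V1)=-2.398+0.03391j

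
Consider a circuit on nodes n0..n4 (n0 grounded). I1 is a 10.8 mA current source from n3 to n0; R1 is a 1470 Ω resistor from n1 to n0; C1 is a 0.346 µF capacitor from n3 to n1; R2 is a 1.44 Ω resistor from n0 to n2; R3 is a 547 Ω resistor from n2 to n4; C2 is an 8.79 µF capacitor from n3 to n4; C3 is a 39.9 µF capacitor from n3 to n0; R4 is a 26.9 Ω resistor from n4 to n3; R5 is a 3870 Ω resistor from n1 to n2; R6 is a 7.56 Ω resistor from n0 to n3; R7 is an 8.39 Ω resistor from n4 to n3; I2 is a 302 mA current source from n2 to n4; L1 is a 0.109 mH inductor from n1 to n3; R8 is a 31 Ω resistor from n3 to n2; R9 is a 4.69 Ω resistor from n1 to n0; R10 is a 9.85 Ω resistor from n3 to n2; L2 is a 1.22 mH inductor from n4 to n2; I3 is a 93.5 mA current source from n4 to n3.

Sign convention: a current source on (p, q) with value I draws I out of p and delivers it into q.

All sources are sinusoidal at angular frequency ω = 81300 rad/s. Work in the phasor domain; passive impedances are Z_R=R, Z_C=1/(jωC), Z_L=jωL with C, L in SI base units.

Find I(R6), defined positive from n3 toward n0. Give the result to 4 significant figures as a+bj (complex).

MNA unknowns: 4 node voltages V₁..V_4
I1: z[3]−=0.0108, z[0]+=0.0108
R1: Y=0.0006803+0.000j on G[1,0]
C1: Y=0.000+0.02813j on G[3,1]
R2: Y=0.6944+0.000j on G[0,2]
R3: Y=0.001828+0.000j on G[2,4]
C2: Y=0.000+0.7146j on G[3,4]
C3: Y=0.000+3.244j on G[3,0]
R4: Y=0.03717+0.000j on G[4,3]
R5: Y=0.0002584+0.000j on G[1,2]
R6: Y=0.1323+0.000j on G[0,3]
R7: Y=0.1192+0.000j on G[4,3]
I2: z[2]−=0.302, z[4]+=0.302
L1: Y=0.000-0.1128j on G[1,3]
R8: Y=0.03226+0.000j on G[3,2]
R9: Y=0.2132+0.000j on G[1,0]
R10: Y=0.1015+0.000j on G[3,2]
L2: Y=0.000-0.01008j on G[4,2]
I3: z[4]−=0.0935, z[3]+=0.0935
solve → V1=-0.02545-0.01323j, V2=-0.3664-0.01849j, V3=0.007948-0.07646j, V4=0.07642-0.3569j

0.001051-0.01011j A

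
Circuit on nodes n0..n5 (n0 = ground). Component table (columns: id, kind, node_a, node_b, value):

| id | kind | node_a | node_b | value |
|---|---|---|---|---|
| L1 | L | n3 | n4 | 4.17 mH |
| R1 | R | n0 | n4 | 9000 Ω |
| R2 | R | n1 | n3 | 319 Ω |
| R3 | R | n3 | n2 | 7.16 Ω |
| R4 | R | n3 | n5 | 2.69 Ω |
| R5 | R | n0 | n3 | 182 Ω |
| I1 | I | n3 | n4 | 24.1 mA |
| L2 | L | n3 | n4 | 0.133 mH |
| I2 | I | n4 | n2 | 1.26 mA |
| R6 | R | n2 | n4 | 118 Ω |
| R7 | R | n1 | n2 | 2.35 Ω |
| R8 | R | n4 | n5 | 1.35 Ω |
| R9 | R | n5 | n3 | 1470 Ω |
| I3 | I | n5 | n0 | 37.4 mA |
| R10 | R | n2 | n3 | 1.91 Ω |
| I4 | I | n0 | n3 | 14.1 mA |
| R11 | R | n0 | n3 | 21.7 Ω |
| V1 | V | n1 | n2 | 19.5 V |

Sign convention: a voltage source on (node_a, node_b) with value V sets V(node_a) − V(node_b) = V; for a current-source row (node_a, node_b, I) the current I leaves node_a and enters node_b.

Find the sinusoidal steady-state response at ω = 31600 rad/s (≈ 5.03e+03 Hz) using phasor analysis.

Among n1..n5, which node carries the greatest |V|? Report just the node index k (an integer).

1

Element admittances at ω=31600 rad/s:
  Y(L1) = 0.000-0.007589j S between n3,n4
  Y(R1) = 0.0001111+0.000j S between n0,n4
  Y(R2) = 0.003135+0.000j S between n1,n3
  Y(R3) = 0.1397+0.000j S between n3,n2
  Y(R4) = 0.3717+0.000j S between n3,n5
  Y(R5) = 0.005495+0.000j S between n0,n3
  I1: injects 0.0241 A into n4 (from n3)
  Y(L2) = 0.000-0.2379j S between n3,n4
  I2: injects 0.00126 A into n2 (from n4)
  Y(R6) = 0.008475+0.000j S between n2,n4
  Y(R7) = 0.4255+0.000j S between n1,n2
  Y(R8) = 0.7407+0.000j S between n4,n5
  Y(R9) = 0.0006803+0.000j S between n5,n3
  I3: injects 0.0374 A into n0 (from n5)
  Y(R10) = 0.5236+0.000j S between n2,n3
  I4: injects 0.0141 A into n3 (from n0)
  Y(R11) = 0.04608+0.000j S between n0,n3
  V1: constraint V(n1)−V(n2) = 19.5
Assemble and solve the 6×6 MNA system:
  V(n1)=18.96-5.577e-05j  V(n2)=-0.5396-5.577e-05j  V(n3)=-0.4508+1.152e-05j  V(n4)=-0.4564-0.005346j  V(n5)=-0.4881-0.003554j
  i(V1)=-8.359+2.109e-07j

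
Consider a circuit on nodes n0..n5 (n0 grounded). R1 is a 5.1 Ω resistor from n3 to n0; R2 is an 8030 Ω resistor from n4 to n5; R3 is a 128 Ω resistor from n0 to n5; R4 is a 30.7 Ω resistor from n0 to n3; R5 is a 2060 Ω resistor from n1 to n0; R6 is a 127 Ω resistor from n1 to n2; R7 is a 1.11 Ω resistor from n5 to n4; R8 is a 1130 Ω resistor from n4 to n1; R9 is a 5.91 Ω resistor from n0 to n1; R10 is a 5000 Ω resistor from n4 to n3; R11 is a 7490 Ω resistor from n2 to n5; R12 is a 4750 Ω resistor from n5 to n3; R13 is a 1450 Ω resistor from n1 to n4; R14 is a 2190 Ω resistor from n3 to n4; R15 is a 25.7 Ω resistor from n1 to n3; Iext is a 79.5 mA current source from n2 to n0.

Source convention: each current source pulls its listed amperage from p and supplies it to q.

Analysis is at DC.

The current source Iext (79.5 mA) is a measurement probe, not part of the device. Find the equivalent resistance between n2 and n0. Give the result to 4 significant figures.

R_eq = 129.7 Ω

Apply KCL at each of the 5 non-ground nodes and solve the resulting linear system.
Node n1: branches {R5, R6, R8, R9, R13, R15} → V_1 = -0.3837
Node n2: branches {R6, R11, Iext} → V_2 = -10.31
Node n3: branches {R1, R4, R10, R12, R14, R15} → V_3 = -0.05625
Node n4: branches {R2, R7, R8, R10, R13, R14} → V_4 = -0.1955
Node n5: branches {R2, R3, R7, R11, R12} → V_5 = -0.1953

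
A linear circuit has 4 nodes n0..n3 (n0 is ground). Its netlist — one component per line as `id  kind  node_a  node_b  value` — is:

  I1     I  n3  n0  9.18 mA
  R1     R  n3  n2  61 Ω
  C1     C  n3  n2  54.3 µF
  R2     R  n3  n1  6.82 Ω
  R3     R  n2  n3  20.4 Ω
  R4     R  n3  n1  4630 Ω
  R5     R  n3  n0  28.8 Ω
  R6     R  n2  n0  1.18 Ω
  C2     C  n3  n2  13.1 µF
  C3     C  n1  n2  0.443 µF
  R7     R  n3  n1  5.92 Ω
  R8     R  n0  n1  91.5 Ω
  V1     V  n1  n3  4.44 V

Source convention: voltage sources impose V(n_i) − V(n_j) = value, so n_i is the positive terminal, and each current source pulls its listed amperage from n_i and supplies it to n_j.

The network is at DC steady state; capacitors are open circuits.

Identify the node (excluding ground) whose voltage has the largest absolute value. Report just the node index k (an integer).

1

Apply KCL at each of the 3 non-ground nodes and solve the resulting linear system.
Node n1: branches {R2, R4, C3, R7, R8, V1} → V_1 = 3.898
Node n2: branches {R1, C1, R3, R6, C2, C3} → V_2 = -0.03887
Node n3: branches {I1, R1, C1, R2, R3, R4, R5, C2, R7, V1} → V_3 = -0.5425
Source currents: i(V1)=-1.445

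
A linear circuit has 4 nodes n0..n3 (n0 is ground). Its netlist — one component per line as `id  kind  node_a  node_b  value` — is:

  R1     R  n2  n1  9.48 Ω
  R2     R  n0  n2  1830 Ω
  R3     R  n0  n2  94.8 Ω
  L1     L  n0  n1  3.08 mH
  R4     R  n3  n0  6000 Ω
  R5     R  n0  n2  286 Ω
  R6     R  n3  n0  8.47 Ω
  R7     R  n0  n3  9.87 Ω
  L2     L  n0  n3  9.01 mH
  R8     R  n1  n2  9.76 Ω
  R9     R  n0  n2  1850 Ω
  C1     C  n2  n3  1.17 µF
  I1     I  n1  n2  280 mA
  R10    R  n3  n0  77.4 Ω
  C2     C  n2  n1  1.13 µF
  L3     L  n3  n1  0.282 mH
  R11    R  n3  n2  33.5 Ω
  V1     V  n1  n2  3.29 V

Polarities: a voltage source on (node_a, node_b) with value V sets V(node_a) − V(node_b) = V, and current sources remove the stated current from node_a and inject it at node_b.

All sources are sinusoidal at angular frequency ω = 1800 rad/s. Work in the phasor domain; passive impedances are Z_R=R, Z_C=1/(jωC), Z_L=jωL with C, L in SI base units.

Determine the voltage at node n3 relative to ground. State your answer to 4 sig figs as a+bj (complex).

0.08487+0.07294j V

MNA unknowns: 3 node voltages V₁..V_3 plus 1 source current (V1)
R1: Y=0.1055+0.000j on G[2,1]
R2: Y=0.0005464+0.000j on G[0,2]
R3: Y=0.01055+0.000j on G[0,2]
L1: Y=0.000-0.1804j on G[0,1]
R4: Y=0.0001667+0.000j on G[3,0]
R5: Y=0.003497+0.000j on G[0,2]
R6: Y=0.1181+0.000j on G[3,0]
R7: Y=0.1013+0.000j on G[0,3]
L2: Y=0.000-0.06166j on G[0,3]
R8: Y=0.1025+0.000j on G[1,2]
R9: Y=0.0005405+0.000j on G[0,2]
C1: Y=0.000+0.002106j on G[2,3]
I1: z[1]−=0.28, z[2]+=0.28
R10: Y=0.01292+0.000j on G[3,0]
C2: Y=0.000+0.002034j on G[2,1]
L3: Y=0.000-1.970j on G[3,1]
R11: Y=0.02985+0.000j on G[3,2]
V1: row V1−V2=3.29, i_V1 at 1,2
solve → V1=0.07634+0.1353j, V2=-3.214+0.1353j, V3=0.08487+0.07294j
aux → i_V1=-1.111-0.009730j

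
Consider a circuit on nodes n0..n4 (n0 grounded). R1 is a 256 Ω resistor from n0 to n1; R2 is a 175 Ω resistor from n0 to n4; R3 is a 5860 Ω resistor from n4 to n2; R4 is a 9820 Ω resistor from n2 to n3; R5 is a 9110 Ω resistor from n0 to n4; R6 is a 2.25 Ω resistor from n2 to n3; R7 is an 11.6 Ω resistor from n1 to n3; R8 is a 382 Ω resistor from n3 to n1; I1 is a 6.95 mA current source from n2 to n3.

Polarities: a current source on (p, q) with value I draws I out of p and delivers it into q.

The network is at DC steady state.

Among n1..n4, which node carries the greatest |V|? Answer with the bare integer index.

Element admittances at DC:
  Y(R1) = 0.003906 S between n0,n1
  Y(R2) = 0.005714 S between n0,n4
  Y(R3) = 0.0001706 S between n4,n2
  Y(R4) = 0.0001018 S between n2,n3
  Y(R5) = 0.0001098 S between n0,n4
  Y(R6) = 0.4444 S between n2,n3
  Y(R7) = 0.08621 S between n1,n3
  Y(R8) = 0.002618 S between n3,n1
  I1: injects 0.00695 A into n3 (from n2)
Assemble and solve the 4×4 MNA system:
  V(n1)=0.0006352  V(n2)=-0.01497  V(n3)=0.0006631  V(n4)=-0.0004260

2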